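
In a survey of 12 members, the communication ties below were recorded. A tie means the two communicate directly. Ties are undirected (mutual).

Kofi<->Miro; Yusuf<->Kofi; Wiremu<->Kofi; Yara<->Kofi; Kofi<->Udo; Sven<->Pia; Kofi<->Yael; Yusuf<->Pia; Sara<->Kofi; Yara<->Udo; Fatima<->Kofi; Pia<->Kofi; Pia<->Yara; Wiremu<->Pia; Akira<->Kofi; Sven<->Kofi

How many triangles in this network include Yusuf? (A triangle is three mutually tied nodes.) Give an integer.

Yusuf's neighbors: Kofi and Pia.
Neighbor pairs that are themselves tied: Yusuf–Kofi–Pia. Each forms one triangle with Yusuf, for 1 in total.

1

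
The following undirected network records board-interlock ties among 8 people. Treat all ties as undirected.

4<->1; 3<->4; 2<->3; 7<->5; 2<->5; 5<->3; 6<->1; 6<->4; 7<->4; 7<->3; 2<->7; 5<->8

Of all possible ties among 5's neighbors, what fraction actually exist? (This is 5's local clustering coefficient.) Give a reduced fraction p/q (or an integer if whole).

5's neighbors: 2, 3, 7, and 8 (k = 4).
Possible neighbor pairs: C(4,2) = 6. Edges among them: 2–3, 2–7, 3–7 → e = 3.
Clustering(5) = 3/6 = 1/2.

1/2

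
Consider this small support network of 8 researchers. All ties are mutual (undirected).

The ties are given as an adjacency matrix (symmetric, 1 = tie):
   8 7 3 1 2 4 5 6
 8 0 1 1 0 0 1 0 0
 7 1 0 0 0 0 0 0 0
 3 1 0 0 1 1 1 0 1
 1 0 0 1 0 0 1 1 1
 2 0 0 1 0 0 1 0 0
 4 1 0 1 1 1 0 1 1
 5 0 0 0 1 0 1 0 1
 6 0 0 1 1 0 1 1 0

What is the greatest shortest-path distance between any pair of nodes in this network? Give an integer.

Eccentricity of each node (its greatest distance to any other): 1:3, 2:3, 3:2, 4:2, 5:3, 6:3, 7:3, 8:2.
The maximum eccentricity is 3, realized for instance by the pair 7–1 via 7 – 8 – 3 – 1. So the diameter is 3.

3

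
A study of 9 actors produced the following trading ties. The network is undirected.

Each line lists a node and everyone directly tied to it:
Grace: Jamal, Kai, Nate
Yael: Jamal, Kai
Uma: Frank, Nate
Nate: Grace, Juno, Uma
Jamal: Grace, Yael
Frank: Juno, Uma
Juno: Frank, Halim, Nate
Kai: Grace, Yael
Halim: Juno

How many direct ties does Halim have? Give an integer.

1

Halim is directly tied to Juno. That is 1 neighbor, so the degree of Halim is 1.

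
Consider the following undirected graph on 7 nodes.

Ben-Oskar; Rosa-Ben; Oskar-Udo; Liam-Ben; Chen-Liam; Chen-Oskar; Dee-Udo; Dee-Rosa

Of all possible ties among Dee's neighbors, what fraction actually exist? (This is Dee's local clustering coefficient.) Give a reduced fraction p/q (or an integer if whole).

0

Dee's neighbors: Rosa and Udo (k = 2).
Possible neighbor pairs: C(2,2) = 1. Edges among them: none → e = 0.
Clustering(Dee) = 0/1.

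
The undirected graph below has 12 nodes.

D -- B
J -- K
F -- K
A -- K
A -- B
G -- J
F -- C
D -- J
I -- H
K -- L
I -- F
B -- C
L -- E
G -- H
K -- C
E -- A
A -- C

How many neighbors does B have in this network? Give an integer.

B is directly tied to A, C, and D. That is 3 neighbors, so the degree of B is 3.

3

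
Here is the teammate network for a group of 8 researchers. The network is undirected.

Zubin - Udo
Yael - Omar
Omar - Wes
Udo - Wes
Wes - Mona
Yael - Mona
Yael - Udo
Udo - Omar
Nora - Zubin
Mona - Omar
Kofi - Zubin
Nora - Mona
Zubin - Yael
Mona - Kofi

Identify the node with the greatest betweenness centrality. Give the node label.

Unnormalized betweenness of each node: Kofi:1/3, Mona:35/6, Nora:1/3, Omar:2/3, Udo:11/6, Wes:1/3, Yael:7/6, Zubin:7/2.
Mona has the largest value, 35/6, making it the main broker — the node through which the most shortest paths run.

Mona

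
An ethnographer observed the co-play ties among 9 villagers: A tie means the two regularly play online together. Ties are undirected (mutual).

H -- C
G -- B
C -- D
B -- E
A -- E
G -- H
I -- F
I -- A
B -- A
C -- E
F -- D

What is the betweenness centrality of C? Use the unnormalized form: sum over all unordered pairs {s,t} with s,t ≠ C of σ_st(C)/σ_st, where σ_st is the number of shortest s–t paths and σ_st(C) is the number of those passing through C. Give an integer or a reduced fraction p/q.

26/3

Pairs whose geodesics pass through C — E–H: 1; E–D: 1; E–F: 1/2; B–D: 1; G–D: 1; G–F: 1/2; H–D: 1; H–F: 1; H–I: 2/3; H–A: 1/2; D–A: 1/2.
All other pairs contribute 0.
Summing the contributions gives betweenness(C) = 26/3.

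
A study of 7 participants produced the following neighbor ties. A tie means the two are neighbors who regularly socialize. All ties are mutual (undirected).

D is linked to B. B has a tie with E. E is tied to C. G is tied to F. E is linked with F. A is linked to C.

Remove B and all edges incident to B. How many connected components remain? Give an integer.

Without B, the remaining ties split the others into: {A, C, E, F, G}; {D}.
That's 2 separate components.

2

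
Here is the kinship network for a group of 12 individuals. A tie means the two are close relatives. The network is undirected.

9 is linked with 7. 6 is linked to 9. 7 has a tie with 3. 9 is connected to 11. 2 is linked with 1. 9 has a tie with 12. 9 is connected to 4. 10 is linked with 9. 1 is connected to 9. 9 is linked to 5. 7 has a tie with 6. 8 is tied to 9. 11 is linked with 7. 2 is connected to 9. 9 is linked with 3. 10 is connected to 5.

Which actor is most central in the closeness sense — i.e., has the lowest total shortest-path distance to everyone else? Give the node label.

Farness (sum of distances to all others) for each node — 1:20, 2:20, 3:20, 4:21, 5:20, 6:20, 7:18, 8:21, 9:11, 10:20, 11:20, 12:21.
The smallest farness is 11, for 9, so 9 has the highest closeness.

9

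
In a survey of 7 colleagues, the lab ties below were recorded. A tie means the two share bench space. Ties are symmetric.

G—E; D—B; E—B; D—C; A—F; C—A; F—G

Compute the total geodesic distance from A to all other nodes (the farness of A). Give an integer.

12

Distances from A: B:3, C:1, D:2, E:3, F:1, G:2.
Sum = 3 + 1 + 2 + 3 + 1 + 2 = 12.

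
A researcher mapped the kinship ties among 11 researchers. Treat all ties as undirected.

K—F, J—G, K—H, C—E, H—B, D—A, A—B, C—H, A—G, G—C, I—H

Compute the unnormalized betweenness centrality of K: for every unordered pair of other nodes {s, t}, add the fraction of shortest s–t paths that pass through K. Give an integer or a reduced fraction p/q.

Pairs whose geodesics pass through K — I–F: 1; B–F: 1; E–F: 1; F–H: 1; F–D: 1; F–C: 1; F–J: 1; F–A: 1; F–G: 1.
All other pairs contribute 0.
Summing the contributions gives betweenness(K) = 9.

9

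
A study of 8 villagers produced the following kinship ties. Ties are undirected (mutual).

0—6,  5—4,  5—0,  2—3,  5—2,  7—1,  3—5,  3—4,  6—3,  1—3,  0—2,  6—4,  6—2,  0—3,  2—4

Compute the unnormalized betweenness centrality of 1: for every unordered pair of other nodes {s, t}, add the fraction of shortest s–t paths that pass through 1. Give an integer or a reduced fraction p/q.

6

Pairs whose geodesics pass through 1 — 7–6: 1; 7–3: 1; 7–4: 1; 7–0: 1; 7–2: 1; 7–5: 1.
All other pairs contribute 0.
Summing the contributions gives betweenness(1) = 6.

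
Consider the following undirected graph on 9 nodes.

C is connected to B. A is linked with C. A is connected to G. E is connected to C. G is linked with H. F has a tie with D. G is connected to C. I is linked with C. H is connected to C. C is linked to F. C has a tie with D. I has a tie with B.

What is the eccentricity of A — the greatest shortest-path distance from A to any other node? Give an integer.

2

Distances from A: B:2, C:1, D:2, E:2, F:2, G:1, H:2, I:2.
The largest is 2 (to H, E, D, F, B, and I), so the eccentricity of A is 2.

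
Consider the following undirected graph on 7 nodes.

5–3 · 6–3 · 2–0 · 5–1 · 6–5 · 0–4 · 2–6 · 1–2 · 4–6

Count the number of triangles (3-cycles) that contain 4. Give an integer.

0

4's neighbors are 0 and 6, but none of them are tied to each other, so no triangle contains 4.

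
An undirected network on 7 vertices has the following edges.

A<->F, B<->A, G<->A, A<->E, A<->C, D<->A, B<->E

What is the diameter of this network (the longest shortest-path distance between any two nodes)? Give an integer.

Eccentricity of each node (its greatest distance to any other): A:1, B:2, C:2, D:2, E:2, F:2, G:2.
The maximum eccentricity is 2, realized for instance by the pair F–E via F – A – E. So the diameter is 2.

2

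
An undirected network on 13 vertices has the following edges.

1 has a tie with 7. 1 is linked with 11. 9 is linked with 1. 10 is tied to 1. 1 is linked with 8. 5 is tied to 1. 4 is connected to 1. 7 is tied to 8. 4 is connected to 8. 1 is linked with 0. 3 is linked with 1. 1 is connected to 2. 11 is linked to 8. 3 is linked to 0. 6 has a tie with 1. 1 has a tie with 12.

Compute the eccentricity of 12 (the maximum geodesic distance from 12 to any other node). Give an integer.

2

Distances from 12: 0:2, 1:1, 2:2, 3:2, 4:2, 5:2, 6:2, 7:2, 8:2, 9:2, 10:2, 11:2.
The largest is 2 (to 6, 5, 2, 9, 11, 8, 7, 3, 0, 4, and 10), so the eccentricity of 12 is 2.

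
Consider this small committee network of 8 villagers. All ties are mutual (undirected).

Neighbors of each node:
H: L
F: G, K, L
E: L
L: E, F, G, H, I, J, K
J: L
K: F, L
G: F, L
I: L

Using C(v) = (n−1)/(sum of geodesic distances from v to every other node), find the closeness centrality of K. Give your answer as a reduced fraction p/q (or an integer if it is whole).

7/12

Distances from K: E:2, F:1, G:2, H:2, I:2, J:2, L:1. Sum = 12.
n = 8, so closeness = 7/12.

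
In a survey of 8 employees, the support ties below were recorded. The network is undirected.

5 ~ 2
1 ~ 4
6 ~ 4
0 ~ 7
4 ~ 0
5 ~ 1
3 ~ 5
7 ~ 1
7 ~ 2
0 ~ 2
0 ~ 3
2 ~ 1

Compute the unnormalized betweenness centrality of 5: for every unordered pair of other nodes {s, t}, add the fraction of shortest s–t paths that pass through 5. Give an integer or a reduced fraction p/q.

Pairs whose geodesics pass through 5 — 2–3: 1/2; 1–3: 1.
All other pairs contribute 0.
Summing the contributions gives betweenness(5) = 3/2.

3/2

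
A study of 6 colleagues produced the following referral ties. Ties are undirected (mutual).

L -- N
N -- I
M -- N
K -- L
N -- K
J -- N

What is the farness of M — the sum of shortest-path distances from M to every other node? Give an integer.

9

Distances from M: I:2, J:2, K:2, L:2, N:1.
Sum = 2 + 2 + 2 + 2 + 1 = 9.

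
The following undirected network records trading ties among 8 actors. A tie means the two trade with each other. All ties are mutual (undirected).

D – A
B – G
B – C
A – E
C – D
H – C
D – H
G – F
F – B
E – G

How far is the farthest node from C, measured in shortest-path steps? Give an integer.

Distances from C: A:2, B:1, D:1, E:3, F:2, G:2, H:1.
The largest is 3 (to E), so the eccentricity of C is 3.

3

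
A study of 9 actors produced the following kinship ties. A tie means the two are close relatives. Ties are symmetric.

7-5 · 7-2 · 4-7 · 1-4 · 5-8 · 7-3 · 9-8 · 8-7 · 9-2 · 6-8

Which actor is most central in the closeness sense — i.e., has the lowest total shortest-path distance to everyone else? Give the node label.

7

Farness (sum of distances to all others) for each node — 1:23, 2:16, 3:18, 4:16, 5:15, 6:20, 7:11, 8:13, 9:18.
The smallest farness is 11, for 7, so 7 has the highest closeness.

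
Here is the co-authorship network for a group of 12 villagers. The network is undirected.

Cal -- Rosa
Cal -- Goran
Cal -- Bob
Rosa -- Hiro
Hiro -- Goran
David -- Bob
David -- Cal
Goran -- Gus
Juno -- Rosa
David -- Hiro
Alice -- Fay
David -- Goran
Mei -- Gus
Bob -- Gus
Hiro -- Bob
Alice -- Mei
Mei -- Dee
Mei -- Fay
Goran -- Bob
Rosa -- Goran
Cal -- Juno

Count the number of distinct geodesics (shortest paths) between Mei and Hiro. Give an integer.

The shortest distance is 3. The length-3 paths are: Mei–Gus–Bob–Hiro; Mei–Gus–Goran–Hiro.
That gives 2 distinct shortest paths.

2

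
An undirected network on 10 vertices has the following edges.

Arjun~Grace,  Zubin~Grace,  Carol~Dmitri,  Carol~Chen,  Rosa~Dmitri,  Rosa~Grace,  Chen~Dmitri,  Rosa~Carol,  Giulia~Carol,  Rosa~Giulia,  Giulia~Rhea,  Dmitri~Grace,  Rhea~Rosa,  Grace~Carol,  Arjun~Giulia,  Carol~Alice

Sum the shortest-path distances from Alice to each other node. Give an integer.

20

Distances from Alice: Arjun:3, Carol:1, Chen:2, Dmitri:2, Giulia:2, Grace:2, Rhea:3, Rosa:2, Zubin:3.
Sum = 3 + 1 + 2 + 2 + 2 + 2 + 3 + 2 + 3 = 20.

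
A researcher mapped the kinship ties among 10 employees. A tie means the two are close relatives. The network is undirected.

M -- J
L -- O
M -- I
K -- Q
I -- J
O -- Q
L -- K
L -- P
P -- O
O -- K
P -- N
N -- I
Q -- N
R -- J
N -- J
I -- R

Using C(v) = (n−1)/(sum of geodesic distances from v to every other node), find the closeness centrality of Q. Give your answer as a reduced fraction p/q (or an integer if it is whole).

9/17

Distances from Q: I:2, J:2, K:1, L:2, M:3, N:1, O:1, P:2, R:3. Sum = 17.
n = 10, so closeness = 9/17.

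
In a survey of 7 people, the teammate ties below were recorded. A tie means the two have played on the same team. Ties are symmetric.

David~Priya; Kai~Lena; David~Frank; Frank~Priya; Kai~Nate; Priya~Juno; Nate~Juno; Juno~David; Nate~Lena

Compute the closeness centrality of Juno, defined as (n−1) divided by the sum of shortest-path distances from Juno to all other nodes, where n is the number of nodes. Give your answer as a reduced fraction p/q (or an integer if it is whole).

Distances from Juno: David:1, Frank:2, Kai:2, Lena:2, Nate:1, Priya:1. Sum = 9.
n = 7, so closeness = 6/9 = 2/3.

2/3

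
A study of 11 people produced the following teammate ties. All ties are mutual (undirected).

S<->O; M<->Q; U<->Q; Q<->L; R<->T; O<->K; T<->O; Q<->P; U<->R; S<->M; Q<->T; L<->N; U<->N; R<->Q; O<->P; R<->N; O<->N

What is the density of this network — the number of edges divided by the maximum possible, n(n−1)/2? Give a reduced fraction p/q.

There are 17 edges and 11 nodes, so the maximum possible is C(11,2) = 55.
Density = 17/55.

17/55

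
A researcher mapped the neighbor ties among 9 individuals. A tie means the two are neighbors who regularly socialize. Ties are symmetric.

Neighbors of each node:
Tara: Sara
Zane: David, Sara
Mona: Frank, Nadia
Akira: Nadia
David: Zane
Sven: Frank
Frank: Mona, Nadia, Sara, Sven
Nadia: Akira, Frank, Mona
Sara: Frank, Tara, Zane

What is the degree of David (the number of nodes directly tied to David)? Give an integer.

1

David is directly tied to Zane. That is 1 neighbor, so the degree of David is 1.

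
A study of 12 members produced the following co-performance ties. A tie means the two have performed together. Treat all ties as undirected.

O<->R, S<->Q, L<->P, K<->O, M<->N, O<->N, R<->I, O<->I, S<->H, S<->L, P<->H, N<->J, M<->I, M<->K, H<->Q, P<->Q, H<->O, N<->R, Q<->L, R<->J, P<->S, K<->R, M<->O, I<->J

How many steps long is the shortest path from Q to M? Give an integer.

3

One shortest route is Q – H – O – M, which uses 3 edges, and at distance 2 from Q we only reach {O}, which does not include M. So d(Q,M) = 3.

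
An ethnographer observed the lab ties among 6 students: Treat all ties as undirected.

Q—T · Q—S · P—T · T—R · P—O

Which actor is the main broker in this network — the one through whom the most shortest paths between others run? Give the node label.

Unnormalized betweenness of each node: O:0, P:4, Q:4, R:0, S:0, T:8.
T has the largest value, 8, making it the main broker — the node through which the most shortest paths run.

T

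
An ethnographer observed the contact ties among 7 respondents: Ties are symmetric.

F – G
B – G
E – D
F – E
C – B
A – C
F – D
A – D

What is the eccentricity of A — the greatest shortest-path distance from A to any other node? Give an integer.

Distances from A: B:2, C:1, D:1, E:2, F:2, G:3.
The largest is 3 (to G), so the eccentricity of A is 3.

3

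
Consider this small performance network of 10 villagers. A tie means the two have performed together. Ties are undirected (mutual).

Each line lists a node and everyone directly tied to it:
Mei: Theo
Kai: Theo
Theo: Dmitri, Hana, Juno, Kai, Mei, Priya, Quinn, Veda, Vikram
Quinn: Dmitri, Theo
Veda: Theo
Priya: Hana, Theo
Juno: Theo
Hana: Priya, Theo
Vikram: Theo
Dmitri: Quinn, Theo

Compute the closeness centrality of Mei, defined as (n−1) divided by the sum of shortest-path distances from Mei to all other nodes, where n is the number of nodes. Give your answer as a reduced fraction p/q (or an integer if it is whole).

Distances from Mei: Dmitri:2, Hana:2, Juno:2, Kai:2, Priya:2, Quinn:2, Theo:1, Veda:2, Vikram:2. Sum = 17.
n = 10, so closeness = 9/17.

9/17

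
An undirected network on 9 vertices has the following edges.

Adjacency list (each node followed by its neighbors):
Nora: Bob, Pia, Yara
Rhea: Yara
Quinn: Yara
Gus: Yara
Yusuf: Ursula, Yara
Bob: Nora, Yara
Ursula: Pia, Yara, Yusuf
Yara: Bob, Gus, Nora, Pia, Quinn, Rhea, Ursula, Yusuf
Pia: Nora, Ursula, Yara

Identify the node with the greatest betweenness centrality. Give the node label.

Unnormalized betweenness of each node: Bob:0, Gus:0, Nora:1/2, Pia:1/2, Quinn:0, Rhea:0, Ursula:1/2, Yara:45/2, Yusuf:0.
Yara has the largest value, 45/2, making it the main broker — the node through which the most shortest paths run.

Yara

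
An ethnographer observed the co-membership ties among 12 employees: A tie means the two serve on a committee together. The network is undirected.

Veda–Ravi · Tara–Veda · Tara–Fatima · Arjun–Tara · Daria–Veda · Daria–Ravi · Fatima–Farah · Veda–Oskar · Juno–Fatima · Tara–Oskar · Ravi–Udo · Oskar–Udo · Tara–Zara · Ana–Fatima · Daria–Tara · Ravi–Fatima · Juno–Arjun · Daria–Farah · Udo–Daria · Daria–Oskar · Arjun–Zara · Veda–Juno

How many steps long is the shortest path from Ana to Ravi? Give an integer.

2

One shortest route is Ana – Fatima – Ravi, which uses 2 edges, and Ana and Ravi are not directly tied, so nothing shorter exists. So d(Ana,Ravi) = 2.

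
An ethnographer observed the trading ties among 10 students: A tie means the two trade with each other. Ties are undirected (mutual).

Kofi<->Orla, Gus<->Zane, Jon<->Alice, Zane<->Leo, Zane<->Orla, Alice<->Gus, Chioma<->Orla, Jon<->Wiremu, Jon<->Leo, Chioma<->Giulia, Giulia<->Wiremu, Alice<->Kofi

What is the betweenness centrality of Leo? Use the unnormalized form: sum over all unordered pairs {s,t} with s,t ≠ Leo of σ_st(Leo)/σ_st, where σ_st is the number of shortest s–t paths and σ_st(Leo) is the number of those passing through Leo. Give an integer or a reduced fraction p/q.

Pairs whose geodesics pass through Leo — Orla–Jon: 1/2; Wiremu–Zane: 1; Jon–Zane: 1.
All other pairs contribute 0.
Summing the contributions gives betweenness(Leo) = 5/2.

5/2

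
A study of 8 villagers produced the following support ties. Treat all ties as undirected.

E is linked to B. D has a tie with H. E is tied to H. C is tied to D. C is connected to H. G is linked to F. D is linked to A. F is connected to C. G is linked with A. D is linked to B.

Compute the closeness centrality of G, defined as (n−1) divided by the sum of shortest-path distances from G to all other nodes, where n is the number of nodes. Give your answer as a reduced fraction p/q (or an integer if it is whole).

7/16

Distances from G: A:1, B:3, C:2, D:2, E:4, F:1, H:3. Sum = 16.
n = 8, so closeness = 7/16.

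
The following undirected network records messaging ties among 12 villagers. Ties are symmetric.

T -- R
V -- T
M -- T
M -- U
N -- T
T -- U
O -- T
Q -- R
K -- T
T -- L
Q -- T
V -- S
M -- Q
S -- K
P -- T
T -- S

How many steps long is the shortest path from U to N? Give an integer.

2

One shortest route is U – T – N, which uses 2 edges, and U and N are not directly tied, so nothing shorter exists. So d(U,N) = 2.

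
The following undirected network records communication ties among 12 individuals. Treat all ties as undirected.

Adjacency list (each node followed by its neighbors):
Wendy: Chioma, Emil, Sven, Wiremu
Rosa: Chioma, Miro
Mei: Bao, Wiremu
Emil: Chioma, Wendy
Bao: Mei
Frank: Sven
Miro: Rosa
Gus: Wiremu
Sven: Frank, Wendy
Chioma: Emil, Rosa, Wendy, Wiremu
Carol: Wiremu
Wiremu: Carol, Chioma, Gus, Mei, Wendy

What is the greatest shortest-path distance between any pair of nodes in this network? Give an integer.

Eccentricity of each node (its greatest distance to any other): Bao:5, Carol:4, Chioma:3, Emil:4, Frank:5, Gus:4, Mei:4, Miro:5, Rosa:4, Sven:4, Wendy:3, Wiremu:3.
The maximum eccentricity is 5, realized for instance by the pair Miro–Bao via Miro – Rosa – Chioma – Wiremu – Mei – Bao. So the diameter is 5.

5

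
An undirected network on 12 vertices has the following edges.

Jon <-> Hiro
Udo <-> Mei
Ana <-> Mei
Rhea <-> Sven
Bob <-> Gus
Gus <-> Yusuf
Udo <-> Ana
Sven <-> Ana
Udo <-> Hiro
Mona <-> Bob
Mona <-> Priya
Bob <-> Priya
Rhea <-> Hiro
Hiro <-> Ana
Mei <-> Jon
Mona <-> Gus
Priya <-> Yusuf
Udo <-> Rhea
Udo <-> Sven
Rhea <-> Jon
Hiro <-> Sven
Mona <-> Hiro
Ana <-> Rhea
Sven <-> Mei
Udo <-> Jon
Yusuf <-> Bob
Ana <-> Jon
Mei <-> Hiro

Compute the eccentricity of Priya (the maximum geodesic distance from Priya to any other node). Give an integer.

3

Distances from Priya: Ana:3, Bob:1, Gus:2, Hiro:2, Jon:3, Mei:3, Mona:1, Rhea:3, Sven:3, Udo:3, Yusuf:1.
The largest is 3 (to Sven, Udo, Jon, Ana, Mei, and Rhea), so the eccentricity of Priya is 3.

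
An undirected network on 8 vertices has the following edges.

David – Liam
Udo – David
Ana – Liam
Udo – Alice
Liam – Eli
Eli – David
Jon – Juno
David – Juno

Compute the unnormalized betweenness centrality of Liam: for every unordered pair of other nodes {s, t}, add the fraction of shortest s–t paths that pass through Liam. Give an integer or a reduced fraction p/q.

Pairs whose geodesics pass through Liam — Ana–Udo: 1; Ana–Alice: 1; Ana–Juno: 1; Ana–Jon: 1; Ana–David: 1; Ana–Eli: 1.
All other pairs contribute 0.
Summing the contributions gives betweenness(Liam) = 6.

6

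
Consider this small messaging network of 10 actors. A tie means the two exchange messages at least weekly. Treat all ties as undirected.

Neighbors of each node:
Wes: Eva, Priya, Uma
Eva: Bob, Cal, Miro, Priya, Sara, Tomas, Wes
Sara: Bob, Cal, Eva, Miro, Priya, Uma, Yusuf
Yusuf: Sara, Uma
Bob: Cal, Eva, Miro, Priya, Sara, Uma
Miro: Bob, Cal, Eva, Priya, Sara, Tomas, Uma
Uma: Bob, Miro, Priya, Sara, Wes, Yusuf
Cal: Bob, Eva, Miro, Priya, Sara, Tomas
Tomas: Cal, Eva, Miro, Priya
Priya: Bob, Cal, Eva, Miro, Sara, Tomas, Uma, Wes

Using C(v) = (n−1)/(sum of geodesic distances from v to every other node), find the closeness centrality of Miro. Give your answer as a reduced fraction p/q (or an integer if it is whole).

Distances from Miro: Bob:1, Cal:1, Eva:1, Priya:1, Sara:1, Tomas:1, Uma:1, Wes:2, Yusuf:2. Sum = 11.
n = 10, so closeness = 9/11.

9/11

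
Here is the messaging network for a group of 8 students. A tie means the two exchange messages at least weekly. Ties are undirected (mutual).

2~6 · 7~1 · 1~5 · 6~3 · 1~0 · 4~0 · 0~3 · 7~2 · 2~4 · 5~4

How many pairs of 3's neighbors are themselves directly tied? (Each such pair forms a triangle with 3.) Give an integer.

3's neighbors are 0 and 6, but none of them are tied to each other, so no triangle contains 3.

0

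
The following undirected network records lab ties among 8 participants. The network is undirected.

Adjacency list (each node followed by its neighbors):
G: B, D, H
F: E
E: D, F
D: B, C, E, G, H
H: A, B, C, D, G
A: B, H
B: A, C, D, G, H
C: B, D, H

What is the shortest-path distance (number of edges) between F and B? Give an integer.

One shortest route is F – E – D – B, which uses 3 edges, and at distance 2 from F we only reach {D}, which does not include B. So d(F,B) = 3.

3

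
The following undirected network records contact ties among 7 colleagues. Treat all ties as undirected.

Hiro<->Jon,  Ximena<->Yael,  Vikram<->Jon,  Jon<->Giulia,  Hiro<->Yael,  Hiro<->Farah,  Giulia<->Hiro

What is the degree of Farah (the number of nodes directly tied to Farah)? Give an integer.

Farah is directly tied to Hiro. That is 1 neighbor, so the degree of Farah is 1.

1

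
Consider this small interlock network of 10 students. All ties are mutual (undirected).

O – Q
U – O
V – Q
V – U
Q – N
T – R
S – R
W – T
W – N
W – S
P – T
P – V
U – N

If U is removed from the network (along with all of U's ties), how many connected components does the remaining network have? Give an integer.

U's neighbors (N, O, and V) remain reachable from one another through other ties, so the rest of the network stays in one piece.

1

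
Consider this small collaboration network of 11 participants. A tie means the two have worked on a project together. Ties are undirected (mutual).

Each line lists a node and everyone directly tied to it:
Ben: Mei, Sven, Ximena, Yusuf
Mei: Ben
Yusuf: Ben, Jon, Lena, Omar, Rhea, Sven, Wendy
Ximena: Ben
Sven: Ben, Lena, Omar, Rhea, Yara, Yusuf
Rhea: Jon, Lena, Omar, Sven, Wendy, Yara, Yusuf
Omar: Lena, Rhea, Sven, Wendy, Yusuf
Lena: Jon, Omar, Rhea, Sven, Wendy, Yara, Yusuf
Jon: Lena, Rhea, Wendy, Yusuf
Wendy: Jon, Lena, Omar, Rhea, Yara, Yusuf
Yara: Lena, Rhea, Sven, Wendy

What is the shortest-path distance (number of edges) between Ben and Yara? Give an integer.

2

One shortest route is Ben – Sven – Yara, which uses 2 edges, and Ben and Yara are not directly tied, so nothing shorter exists. So d(Ben,Yara) = 2.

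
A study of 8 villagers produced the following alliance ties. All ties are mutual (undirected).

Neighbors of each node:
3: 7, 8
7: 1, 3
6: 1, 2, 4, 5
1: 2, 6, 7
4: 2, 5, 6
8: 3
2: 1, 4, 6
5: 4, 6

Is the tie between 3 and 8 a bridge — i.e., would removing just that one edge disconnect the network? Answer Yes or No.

Without the 3–8 edge there is no alternate route between 3 and 8, so the network disconnects. It is a bridge.

Yes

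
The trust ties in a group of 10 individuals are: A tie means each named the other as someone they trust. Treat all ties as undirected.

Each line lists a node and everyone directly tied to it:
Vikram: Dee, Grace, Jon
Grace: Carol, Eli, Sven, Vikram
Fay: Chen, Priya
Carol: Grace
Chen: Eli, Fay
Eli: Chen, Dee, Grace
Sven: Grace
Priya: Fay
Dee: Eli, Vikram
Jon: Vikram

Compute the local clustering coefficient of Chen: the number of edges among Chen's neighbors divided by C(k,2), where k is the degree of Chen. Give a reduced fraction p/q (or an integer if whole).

Chen's neighbors: Eli and Fay (k = 2).
Possible neighbor pairs: C(2,2) = 1. Edges among them: none → e = 0.
Clustering(Chen) = 0/1.

0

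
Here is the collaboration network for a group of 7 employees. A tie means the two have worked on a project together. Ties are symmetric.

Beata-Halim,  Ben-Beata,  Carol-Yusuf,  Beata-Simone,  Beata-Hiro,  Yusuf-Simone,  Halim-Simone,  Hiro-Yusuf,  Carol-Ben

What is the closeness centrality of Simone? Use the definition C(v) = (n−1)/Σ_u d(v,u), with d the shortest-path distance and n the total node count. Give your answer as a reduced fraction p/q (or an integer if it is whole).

Distances from Simone: Beata:1, Ben:2, Carol:2, Halim:1, Hiro:2, Yusuf:1. Sum = 9.
n = 7, so closeness = 6/9 = 2/3.

2/3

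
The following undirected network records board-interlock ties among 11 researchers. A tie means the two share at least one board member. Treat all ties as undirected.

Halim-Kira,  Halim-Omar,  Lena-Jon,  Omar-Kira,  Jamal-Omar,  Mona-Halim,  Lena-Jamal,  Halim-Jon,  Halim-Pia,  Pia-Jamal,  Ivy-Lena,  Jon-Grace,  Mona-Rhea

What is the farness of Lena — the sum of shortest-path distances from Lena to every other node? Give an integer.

21

Distances from Lena: Grace:2, Halim:2, Ivy:1, Jamal:1, Jon:1, Kira:3, Mona:3, Omar:2, Pia:2, Rhea:4.
Sum = 2 + 2 + 1 + 1 + 1 + 3 + 3 + 2 + 2 + 4 = 21.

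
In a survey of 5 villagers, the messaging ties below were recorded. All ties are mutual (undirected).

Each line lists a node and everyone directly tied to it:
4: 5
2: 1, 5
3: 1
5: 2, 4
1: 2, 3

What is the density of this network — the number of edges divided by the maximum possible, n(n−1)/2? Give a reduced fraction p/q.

2/5

There are 4 edges and 5 nodes, so the maximum possible is C(5,2) = 10.
Density = 4/10 = 2/5.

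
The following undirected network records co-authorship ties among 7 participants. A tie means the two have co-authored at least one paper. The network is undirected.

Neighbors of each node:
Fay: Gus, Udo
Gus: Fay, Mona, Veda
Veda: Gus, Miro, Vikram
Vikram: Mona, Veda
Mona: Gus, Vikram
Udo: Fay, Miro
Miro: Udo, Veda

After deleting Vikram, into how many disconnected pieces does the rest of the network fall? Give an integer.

1

Vikram's neighbors (Mona and Veda) remain reachable from one another through other ties, so the rest of the network stays in one piece.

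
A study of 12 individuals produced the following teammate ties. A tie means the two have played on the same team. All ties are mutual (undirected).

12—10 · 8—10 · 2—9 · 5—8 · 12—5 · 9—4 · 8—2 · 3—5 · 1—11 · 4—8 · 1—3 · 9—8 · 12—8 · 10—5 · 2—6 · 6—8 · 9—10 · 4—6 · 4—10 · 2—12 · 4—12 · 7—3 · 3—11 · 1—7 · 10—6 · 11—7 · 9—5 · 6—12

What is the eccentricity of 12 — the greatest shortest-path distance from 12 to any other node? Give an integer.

3

Distances from 12: 1:3, 2:1, 3:2, 4:1, 5:1, 6:1, 7:3, 8:1, 9:2, 10:1, 11:3.
The largest is 3 (to 7, 11, and 1), so the eccentricity of 12 is 3.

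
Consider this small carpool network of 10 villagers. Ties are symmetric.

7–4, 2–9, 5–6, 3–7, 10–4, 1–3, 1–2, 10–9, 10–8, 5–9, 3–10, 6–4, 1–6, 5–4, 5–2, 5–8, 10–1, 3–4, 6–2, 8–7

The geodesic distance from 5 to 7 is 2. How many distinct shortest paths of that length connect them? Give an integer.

2

The shortest distance is 2. The length-2 paths are: 5–4–7; 5–8–7.
That gives 2 distinct shortest paths.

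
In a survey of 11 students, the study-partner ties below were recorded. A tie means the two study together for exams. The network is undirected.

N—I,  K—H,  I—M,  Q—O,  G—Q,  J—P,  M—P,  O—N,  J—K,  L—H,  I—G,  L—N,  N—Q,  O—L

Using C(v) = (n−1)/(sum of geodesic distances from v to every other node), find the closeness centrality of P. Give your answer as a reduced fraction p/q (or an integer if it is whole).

10/27

Distances from P: G:3, H:3, I:2, J:1, K:2, L:4, M:1, N:3, O:4, Q:4. Sum = 27.
n = 11, so closeness = 10/27.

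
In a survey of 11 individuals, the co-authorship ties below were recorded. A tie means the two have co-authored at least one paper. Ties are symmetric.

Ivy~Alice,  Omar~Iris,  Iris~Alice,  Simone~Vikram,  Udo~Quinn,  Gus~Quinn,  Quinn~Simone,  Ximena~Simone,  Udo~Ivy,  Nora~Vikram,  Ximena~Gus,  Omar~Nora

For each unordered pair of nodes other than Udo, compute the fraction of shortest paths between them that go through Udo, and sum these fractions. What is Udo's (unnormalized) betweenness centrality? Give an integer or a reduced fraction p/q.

11

Pairs whose geodesics pass through Udo — Ximena–Ivy: 2/2; Ximena–Alice: 2/2; Gus–Ivy: 1; Gus–Alice: 1; Gus–Iris: 1; Quinn–Ivy: 1; Quinn–Alice: 1; Quinn–Iris: 1; Ivy–Vikram: 1; Ivy–Simone: 1; Alice–Simone: 1.
All other pairs contribute 0.
Summing the contributions gives betweenness(Udo) = 11.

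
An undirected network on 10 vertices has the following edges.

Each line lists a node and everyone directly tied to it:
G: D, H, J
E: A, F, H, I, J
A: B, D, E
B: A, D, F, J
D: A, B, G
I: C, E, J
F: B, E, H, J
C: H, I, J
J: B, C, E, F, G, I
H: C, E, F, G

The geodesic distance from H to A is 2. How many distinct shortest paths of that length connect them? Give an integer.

1

The shortest distance is 2, and the only length-2 path is H–E–A. So there is exactly 1 shortest path.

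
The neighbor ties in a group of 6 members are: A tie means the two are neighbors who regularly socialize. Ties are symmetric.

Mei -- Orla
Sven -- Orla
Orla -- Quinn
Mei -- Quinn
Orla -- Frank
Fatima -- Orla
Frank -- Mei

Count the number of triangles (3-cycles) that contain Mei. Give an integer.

2

Mei's neighbors: Frank, Orla, and Quinn.
Neighbor pairs that are themselves tied: Mei–Frank–Orla; Mei–Orla–Quinn. Each forms one triangle with Mei, for 2 in total.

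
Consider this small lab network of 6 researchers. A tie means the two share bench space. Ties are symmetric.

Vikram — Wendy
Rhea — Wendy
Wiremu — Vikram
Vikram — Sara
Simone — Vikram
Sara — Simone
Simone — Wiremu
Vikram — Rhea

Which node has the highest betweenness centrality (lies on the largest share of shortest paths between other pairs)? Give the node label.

Vikram

Unnormalized betweenness of each node: Rhea:0, Sara:0, Simone:1/2, Vikram:13/2, Wendy:0, Wiremu:0.
Vikram has the largest value, 13/2, making it the main broker — the node through which the most shortest paths run.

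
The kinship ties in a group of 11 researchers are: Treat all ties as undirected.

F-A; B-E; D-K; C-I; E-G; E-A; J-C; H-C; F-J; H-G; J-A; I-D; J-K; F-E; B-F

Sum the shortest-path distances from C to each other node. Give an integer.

Distances from C: A:2, B:3, D:2, E:3, F:2, G:2, H:1, I:1, J:1, K:2.
Sum = 2 + 3 + 2 + 3 + 2 + 2 + 1 + 1 + 1 + 2 = 19.

19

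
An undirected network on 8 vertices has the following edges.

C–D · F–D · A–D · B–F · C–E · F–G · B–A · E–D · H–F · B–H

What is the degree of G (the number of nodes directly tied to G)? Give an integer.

G is directly tied to F. That is 1 neighbor, so the degree of G is 1.

1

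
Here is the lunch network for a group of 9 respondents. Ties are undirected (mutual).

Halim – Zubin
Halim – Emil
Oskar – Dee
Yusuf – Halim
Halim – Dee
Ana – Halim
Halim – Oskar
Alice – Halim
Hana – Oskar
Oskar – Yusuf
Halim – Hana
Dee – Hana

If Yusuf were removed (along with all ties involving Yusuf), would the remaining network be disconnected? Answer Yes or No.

Even without Yusuf, every remaining node can still reach every other (the residual graph is connected), so Yusuf is not a cut vertex.

No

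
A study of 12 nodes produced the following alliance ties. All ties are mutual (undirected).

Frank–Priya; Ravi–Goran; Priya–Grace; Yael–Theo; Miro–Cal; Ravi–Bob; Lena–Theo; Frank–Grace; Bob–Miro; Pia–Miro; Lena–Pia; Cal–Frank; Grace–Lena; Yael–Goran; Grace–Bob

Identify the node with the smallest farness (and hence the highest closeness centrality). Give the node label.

Grace

Farness (sum of distances to all others) for each node — Bob:21, Cal:29, Frank:26, Goran:31, Grace:20, Lena:22, Miro:24, Pia:26, Priya:28, Ravi:26, Theo:27, Yael:32.
The smallest farness is 20, for Grace, so Grace has the highest closeness.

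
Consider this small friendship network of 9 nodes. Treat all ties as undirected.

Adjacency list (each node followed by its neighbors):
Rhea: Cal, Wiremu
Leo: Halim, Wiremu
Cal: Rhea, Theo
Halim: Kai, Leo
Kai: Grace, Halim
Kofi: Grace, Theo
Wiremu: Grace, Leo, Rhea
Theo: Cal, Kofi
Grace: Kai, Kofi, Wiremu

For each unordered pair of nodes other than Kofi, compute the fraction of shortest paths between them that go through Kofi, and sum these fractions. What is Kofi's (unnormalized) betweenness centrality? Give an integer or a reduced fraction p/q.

Pairs whose geodesics pass through Kofi — Theo–Wiremu: 1/2; Theo–Leo: 1/2; Theo–Halim: 1; Theo–Kai: 1; Theo–Grace: 1; Cal–Kai: 1/2; Cal–Grace: 1/2.
All other pairs contribute 0.
Summing the contributions gives betweenness(Kofi) = 5.

5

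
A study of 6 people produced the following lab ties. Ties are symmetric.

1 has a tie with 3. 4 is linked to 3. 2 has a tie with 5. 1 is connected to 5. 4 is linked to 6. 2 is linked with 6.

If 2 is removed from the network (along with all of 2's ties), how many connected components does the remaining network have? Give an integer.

1

2's neighbors (5 and 6) remain reachable from one another through other ties, so the rest of the network stays in one piece.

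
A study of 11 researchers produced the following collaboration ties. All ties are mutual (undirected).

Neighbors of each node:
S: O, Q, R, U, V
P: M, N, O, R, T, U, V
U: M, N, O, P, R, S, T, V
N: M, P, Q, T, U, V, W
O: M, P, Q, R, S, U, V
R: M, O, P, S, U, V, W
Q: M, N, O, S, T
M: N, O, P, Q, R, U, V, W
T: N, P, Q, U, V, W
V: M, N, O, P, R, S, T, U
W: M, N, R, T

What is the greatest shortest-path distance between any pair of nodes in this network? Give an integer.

2

Eccentricity of each node (its greatest distance to any other): M:2, N:2, O:2, P:2, Q:2, R:2, S:2, T:2, U:2, V:2, W:2.
The maximum eccentricity is 2, realized for instance by the pair N–R via N – W – R. So the diameter is 2.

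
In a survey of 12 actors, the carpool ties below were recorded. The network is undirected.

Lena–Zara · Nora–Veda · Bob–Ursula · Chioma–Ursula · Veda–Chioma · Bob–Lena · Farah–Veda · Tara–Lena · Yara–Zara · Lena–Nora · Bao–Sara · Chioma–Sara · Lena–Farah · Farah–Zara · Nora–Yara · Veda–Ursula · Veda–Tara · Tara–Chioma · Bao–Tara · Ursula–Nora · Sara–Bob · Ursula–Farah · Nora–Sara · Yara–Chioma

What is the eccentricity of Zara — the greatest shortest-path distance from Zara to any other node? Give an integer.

Distances from Zara: Bao:3, Bob:2, Chioma:2, Farah:1, Lena:1, Nora:2, Sara:3, Tara:2, Ursula:2, Veda:2, Yara:1.
The largest is 3 (to Sara and Bao), so the eccentricity of Zara is 3.

3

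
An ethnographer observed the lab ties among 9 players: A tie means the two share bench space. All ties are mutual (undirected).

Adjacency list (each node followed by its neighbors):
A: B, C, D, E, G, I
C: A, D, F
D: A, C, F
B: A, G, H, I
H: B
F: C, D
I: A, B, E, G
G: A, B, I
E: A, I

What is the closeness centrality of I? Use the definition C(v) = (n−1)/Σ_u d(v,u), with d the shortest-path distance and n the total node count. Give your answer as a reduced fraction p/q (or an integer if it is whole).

8/13

Distances from I: A:1, B:1, C:2, D:2, E:1, F:3, G:1, H:2. Sum = 13.
n = 9, so closeness = 8/13.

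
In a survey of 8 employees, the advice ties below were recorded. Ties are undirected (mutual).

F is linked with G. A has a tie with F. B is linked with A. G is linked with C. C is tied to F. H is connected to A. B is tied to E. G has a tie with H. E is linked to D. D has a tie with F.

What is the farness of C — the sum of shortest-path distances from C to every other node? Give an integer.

Distances from C: A:2, B:3, D:2, E:3, F:1, G:1, H:2.
Sum = 2 + 3 + 2 + 3 + 1 + 1 + 2 = 14.

14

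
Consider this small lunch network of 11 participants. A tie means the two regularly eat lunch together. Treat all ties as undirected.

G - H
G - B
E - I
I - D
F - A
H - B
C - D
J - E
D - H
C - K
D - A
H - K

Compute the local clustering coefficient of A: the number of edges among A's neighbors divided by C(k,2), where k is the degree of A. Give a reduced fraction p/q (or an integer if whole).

A's neighbors: D and F (k = 2).
Possible neighbor pairs: C(2,2) = 1. Edges among them: none → e = 0.
Clustering(A) = 0/1.

0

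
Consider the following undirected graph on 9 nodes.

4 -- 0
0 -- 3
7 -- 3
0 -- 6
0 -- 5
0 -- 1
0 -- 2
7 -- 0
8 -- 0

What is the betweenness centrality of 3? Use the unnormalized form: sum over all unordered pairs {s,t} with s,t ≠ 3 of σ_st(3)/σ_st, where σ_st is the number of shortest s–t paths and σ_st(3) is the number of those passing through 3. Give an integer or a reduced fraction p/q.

0

No shortest path between any pair of other nodes passes through 3.
Summing the contributions gives betweenness(3) = 0.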